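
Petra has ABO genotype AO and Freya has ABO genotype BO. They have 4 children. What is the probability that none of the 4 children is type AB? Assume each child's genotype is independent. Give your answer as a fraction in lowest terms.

81/256

ABO cross AO × BO → 1/4 O, 1/4 A, 1/4 B, 1/4 AB.
So P(type AB) = 1/4 per child.
P(not type AB) = 3/4 for one child; (3/4)^4 = 81/256.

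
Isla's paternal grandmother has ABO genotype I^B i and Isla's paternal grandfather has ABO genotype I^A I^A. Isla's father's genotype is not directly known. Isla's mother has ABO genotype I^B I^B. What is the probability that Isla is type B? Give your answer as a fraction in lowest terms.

Isla's father's ABO genotype from I^B i × I^A I^A: 1/2 I^A I^B, 1/2 I^A i.
Crossing each possibility with the mother I^B I^B and summing P(type B): 1/2·1/2 + 1/2·1/2 = 1/2.

1/2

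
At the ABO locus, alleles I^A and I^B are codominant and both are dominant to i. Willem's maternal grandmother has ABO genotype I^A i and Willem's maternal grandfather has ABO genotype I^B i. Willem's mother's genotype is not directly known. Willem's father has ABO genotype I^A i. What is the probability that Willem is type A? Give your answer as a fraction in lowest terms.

1/2

Willem's mother's ABO genotype from I^A i × I^B i: 1/4 I^A I^B, 1/4 I^A i, 1/4 I^B i, 1/4 i i.
Crossing each possibility with the father I^A i and summing P(type A): 1/4·1/2 + 1/4·3/4 + 1/4·1/4 + 1/4·1/2 = 1/2.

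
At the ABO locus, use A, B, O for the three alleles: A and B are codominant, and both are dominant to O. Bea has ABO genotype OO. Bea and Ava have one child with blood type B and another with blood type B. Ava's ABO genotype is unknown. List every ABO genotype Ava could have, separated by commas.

AB, BB, BO

For each candidate genotype of Ava, check whether crossing it with OO can produce every observed child phenotype.
  AA → possible child types {A} ✗
  AB → possible child types {A, B} ✓
  AO → possible child types {O, A} ✗
  BB → possible child types {B} ✓
  BO → possible child types {O, B} ✓
  OO → possible child types {O} ✗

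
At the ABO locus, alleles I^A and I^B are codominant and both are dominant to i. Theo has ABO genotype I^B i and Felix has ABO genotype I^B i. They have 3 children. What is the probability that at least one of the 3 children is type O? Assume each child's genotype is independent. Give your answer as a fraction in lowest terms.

ABO cross I^B i × I^B i → 1/4 O, 3/4 B.
So P(type O) = 1/4 per child.
P(none) = (3/4)^3 = 27/64; P(at least one) = 1 − 27/64 = 37/64.

37/64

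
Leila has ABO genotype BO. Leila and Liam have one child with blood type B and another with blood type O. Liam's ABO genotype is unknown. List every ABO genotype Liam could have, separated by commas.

AO, BO, OO

For each candidate genotype of Liam, check whether crossing it with BO can produce every observed child phenotype.
  AA → possible child types {A, AB} ✗
  AB → possible child types {A, B, AB} ✗
  AO → possible child types {O, A, B, AB} ✓
  BB → possible child types {B} ✗
  BO → possible child types {O, B} ✓
  OO → possible child types {O, B} ✓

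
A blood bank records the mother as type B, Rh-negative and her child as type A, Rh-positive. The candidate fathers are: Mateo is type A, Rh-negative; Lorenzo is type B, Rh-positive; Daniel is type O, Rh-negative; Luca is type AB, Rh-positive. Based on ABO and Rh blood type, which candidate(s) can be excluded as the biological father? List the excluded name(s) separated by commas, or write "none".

A candidate is excluded only if no genotype consistent with his phenotype could produce a type A, Rh-positive child with a type B, Rh-negative mother.
Mateo (type A, Rh-): no genotype consistent with that phenotype can produce a type-A Rh+ child with a type-B mother.
Lorenzo (type B, Rh+): no genotype consistent with that phenotype can produce a type-A Rh+ child with a type-B mother.
Daniel (type O, Rh-): no genotype consistent with that phenotype can produce a type-A Rh+ child with a type-B mother.

Mateo, Lorenzo, Daniel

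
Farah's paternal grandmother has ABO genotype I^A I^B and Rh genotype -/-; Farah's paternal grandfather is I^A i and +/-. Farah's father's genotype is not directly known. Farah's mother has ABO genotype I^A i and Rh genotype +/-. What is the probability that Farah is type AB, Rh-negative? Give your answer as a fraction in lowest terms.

Farah's father's ABO genotype from I^A I^B × I^A i: 1/4 I^A I^A, 1/4 I^A I^B, 1/4 I^A i, 1/4 I^B i.
Crossing each possibility with the mother I^A i and summing P(type AB): 1/4·0 + 1/4·1/4 + 1/4·0 + 1/4·1/4 = 1/8.
Similarly for Rh via the father's Rh distribution: P(Rh-) = 3/8.
Independent loci: 1/8 × 3/8 = 3/64.

3/64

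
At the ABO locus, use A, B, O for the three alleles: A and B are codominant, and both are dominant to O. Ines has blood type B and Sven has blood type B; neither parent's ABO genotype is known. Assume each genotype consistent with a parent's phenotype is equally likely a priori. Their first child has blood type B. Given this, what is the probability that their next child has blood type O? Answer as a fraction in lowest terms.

1/20

Possible genotypes: Ines ∈ {BB, BO}; Sven ∈ {BB, BO}.
Weight each parental genotype pair by prior × P(type-B child):
  BB × BB: posterior weight 4/15; P(next child type O) = 0.
  BB × BO: posterior weight 4/15; P(next child type O) = 0.
  BO × BB: posterior weight 4/15; P(next child type O) = 0.
  BO × BO: posterior weight 1/5; P(next child type O) = 1/4.
Weighted sum = 1/20.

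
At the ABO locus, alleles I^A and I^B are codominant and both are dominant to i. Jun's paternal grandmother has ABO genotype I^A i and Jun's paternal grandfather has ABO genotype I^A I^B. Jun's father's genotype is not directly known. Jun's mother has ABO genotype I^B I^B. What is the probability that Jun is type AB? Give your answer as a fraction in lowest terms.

Jun's father's ABO genotype from I^A i × I^A I^B: 1/4 I^A I^A, 1/4 I^A I^B, 1/4 I^A i, 1/4 I^B i.
Crossing each possibility with the mother I^B I^B and summing P(type AB): 1/4·1 + 1/4·1/2 + 1/4·1/2 + 1/4·0 = 1/2.

1/2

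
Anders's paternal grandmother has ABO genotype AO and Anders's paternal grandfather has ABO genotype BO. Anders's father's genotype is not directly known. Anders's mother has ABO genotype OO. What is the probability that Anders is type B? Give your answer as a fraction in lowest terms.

Anders's father's ABO genotype from AO × BO: 1/4 AB, 1/4 AO, 1/4 BO, 1/4 OO.
Crossing each possibility with the mother OO and summing P(type B): 1/4·1/2 + 1/4·0 + 1/4·1/2 + 1/4·0 = 1/4.

1/4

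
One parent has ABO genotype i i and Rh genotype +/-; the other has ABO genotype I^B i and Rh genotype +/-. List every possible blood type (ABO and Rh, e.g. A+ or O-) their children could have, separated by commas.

O+, O-, B+, B-

Gametes from i i × I^B i give offspring ABO genotypes I^B i, i i, i.e. phenotypes O, B.
Rh cross +/- × +/- → phenotypes Rh+, Rh-.
Combining independently: O+, O-, B+, B-.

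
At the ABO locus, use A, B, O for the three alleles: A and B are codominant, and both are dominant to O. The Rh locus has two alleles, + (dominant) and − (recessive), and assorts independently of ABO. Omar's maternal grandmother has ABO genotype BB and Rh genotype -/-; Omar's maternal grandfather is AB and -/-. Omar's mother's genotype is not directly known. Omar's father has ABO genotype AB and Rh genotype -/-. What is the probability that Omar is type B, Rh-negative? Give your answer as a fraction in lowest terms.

Omar's mother's ABO genotype from BB × AB: 1/2 AB, 1/2 BB.
Crossing each possibility with the father AB and summing P(type B): 1/2·1/4 + 1/2·1/2 = 3/8.
Similarly for Rh via the mother's Rh distribution: P(Rh-) = 1.
Independent loci: 3/8 × 1 = 3/8.

3/8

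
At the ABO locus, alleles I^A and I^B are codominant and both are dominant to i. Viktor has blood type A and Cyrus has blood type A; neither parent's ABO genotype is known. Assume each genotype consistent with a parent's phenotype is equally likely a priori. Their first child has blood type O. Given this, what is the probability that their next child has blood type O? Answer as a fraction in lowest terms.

1/4

Possible genotypes: Viktor ∈ {I^A I^A, I^A i}; Cyrus ∈ {I^A I^A, I^A i}.
Weight each parental genotype pair by prior × P(type-O child):
  I^A i × I^A i: posterior weight 1; P(next child type O) = 1/4.
Weighted sum = 1/4.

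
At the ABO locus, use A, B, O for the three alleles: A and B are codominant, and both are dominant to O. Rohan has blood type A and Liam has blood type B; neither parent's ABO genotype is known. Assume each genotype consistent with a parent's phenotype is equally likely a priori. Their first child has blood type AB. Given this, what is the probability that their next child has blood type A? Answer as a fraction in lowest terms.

5/36

Possible genotypes: Rohan ∈ {AA, AO}; Liam ∈ {BB, BO}.
Weight each parental genotype pair by prior × P(type-AB child):
  AA × BB: posterior weight 4/9; P(next child type A) = 0.
  AA × BO: posterior weight 2/9; P(next child type A) = 1/2.
  AO × BB: posterior weight 2/9; P(next child type A) = 0.
  AO × BO: posterior weight 1/9; P(next child type A) = 1/4.
Weighted sum = 5/36.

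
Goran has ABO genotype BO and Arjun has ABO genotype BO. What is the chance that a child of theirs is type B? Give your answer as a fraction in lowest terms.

3/4

ABO cross BO × BO → offspring phenotypes: 1/4 O, 3/4 B.
So P(type B) = 3/4.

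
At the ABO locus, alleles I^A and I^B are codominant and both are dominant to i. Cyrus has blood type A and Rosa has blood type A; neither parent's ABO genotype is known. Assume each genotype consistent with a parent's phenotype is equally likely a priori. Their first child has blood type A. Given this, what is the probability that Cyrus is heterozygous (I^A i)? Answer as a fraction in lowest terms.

Possible genotypes: Cyrus ∈ {I^A I^A, I^A i}; Rosa ∈ {I^A I^A, I^A i}.
Weight each parental genotype pair by prior × P(type-A child):
  I^A I^A × I^A I^A: posterior weight 4/15.
  I^A I^A × I^A i: posterior weight 4/15.
  I^A i × I^A I^A: posterior weight 4/15.
  I^A i × I^A i: posterior weight 1/5.
Sum the posterior weight over pairs where Cyrus is I^A i: 7/15.

7/15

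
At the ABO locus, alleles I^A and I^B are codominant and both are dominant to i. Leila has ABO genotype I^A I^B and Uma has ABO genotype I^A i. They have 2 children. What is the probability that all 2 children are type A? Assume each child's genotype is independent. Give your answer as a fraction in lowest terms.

1/4

ABO cross I^A I^B × I^A i → 1/2 A, 1/4 B, 1/4 AB.
So P(type A) = 1/2 per child.
All 2 independent: (1/2)^2 = 1/4.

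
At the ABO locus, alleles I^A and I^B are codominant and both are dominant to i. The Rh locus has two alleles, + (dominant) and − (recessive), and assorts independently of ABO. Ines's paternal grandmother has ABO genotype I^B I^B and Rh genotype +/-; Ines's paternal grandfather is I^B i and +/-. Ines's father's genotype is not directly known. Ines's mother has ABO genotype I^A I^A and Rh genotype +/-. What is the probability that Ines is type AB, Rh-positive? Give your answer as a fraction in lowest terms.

9/16

Ines's father's ABO genotype from I^B I^B × I^B i: 1/2 I^B I^B, 1/2 I^B i.
Crossing each possibility with the mother I^A I^A and summing P(type AB): 1/2·1 + 1/2·1/2 = 3/4.
Similarly for Rh via the father's Rh distribution: P(Rh+) = 3/4.
Independent loci: 3/4 × 3/4 = 9/16.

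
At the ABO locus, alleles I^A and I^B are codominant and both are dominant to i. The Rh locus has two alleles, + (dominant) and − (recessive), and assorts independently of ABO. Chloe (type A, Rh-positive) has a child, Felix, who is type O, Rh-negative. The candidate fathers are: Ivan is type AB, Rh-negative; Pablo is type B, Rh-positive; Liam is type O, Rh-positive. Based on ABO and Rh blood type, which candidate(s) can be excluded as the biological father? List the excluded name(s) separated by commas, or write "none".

Ivan

A candidate is excluded only if no genotype consistent with his phenotype could produce a type O, Rh-negative child with a type A, Rh-positive mother.
Ivan (type AB, Rh-): no genotype consistent with that phenotype can produce a type-O Rh- child with a type-A mother.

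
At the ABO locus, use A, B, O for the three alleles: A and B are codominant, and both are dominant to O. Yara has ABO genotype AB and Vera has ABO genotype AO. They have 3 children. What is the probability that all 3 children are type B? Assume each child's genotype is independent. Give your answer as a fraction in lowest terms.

ABO cross AB × AO → 1/2 A, 1/4 B, 1/4 AB.
So P(type B) = 1/4 per child.
All 3 independent: (1/4)^3 = 1/64.

1/64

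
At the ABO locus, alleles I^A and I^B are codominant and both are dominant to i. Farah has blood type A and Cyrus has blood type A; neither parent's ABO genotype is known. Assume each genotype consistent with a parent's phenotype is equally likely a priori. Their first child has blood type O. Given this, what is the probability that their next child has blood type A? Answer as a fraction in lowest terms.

Possible genotypes: Farah ∈ {I^A I^A, I^A i}; Cyrus ∈ {I^A I^A, I^A i}.
Weight each parental genotype pair by prior × P(type-O child):
  I^A i × I^A i: posterior weight 1; P(next child type A) = 3/4.
Weighted sum = 3/4.

3/4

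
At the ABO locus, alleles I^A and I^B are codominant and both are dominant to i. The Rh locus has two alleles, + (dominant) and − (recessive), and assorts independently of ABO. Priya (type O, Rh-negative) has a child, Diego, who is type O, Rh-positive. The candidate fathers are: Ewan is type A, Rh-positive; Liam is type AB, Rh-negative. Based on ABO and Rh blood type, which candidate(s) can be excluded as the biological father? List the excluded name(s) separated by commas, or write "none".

Liam

A candidate is excluded only if no genotype consistent with his phenotype could produce a type O, Rh-positive child with a type O, Rh-negative mother.
Liam (type AB, Rh-): no genotype consistent with that phenotype can produce a type-O Rh+ child with a type-O mother.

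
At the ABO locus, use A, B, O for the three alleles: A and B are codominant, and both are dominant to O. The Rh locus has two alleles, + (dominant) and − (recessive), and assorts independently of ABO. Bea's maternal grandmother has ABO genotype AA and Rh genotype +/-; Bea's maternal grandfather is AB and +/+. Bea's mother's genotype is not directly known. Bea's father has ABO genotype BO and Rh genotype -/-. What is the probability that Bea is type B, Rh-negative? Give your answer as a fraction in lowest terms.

1/16

Bea's mother's ABO genotype from AA × AB: 1/2 AA, 1/2 AB.
Crossing each possibility with the father BO and summing P(type B): 1/2·0 + 1/2·1/2 = 1/4.
Similarly for Rh via the mother's Rh distribution: P(Rh-) = 1/4.
Independent loci: 1/4 × 1/4 = 1/16.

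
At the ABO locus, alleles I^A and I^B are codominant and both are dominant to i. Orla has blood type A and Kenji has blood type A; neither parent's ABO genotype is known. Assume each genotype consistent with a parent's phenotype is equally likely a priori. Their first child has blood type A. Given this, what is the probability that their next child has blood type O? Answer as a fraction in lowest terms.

1/20

Possible genotypes: Orla ∈ {I^A I^A, I^A i}; Kenji ∈ {I^A I^A, I^A i}.
Weight each parental genotype pair by prior × P(type-A child):
  I^A I^A × I^A I^A: posterior weight 4/15; P(next child type O) = 0.
  I^A I^A × I^A i: posterior weight 4/15; P(next child type O) = 0.
  I^A i × I^A I^A: posterior weight 4/15; P(next child type O) = 0.
  I^A i × I^A i: posterior weight 1/5; P(next child type O) = 1/4.
Weighted sum = 1/20.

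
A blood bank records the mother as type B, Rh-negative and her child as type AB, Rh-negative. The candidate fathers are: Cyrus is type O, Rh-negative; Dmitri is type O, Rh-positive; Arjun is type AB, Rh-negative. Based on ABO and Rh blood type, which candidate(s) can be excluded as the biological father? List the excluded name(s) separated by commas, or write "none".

Cyrus, Dmitri

A candidate is excluded only if no genotype consistent with his phenotype could produce a type AB, Rh-negative child with a type B, Rh-negative mother.
Cyrus (type O, Rh-): no genotype consistent with that phenotype can produce a type-AB Rh- child with a type-B mother.
Dmitri (type O, Rh+): no genotype consistent with that phenotype can produce a type-AB Rh- child with a type-B mother.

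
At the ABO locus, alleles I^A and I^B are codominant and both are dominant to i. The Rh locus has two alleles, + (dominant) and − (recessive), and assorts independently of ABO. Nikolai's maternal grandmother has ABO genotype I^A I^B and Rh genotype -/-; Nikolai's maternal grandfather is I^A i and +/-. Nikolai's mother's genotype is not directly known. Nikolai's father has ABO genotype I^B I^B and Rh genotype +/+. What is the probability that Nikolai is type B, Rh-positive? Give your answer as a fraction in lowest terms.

Nikolai's mother's ABO genotype from I^A I^B × I^A i: 1/4 I^A I^A, 1/4 I^A I^B, 1/4 I^A i, 1/4 I^B i.
Crossing each possibility with the father I^B I^B and summing P(type B): 1/4·0 + 1/4·1/2 + 1/4·1/2 + 1/4·1 = 1/2.
Similarly for Rh via the mother's Rh distribution: P(Rh+) = 1.
Independent loci: 1/2 × 1 = 1/2.

1/2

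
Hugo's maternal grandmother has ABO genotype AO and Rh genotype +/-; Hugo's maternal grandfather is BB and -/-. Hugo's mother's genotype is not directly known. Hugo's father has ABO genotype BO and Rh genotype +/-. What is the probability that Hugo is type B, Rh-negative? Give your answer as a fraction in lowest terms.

Hugo's mother's ABO genotype from AO × BB: 1/2 AB, 1/2 BO.
Crossing each possibility with the father BO and summing P(type B): 1/2·1/2 + 1/2·3/4 = 5/8.
Similarly for Rh via the mother's Rh distribution: P(Rh-) = 3/8.
Independent loci: 5/8 × 3/8 = 15/64.

15/64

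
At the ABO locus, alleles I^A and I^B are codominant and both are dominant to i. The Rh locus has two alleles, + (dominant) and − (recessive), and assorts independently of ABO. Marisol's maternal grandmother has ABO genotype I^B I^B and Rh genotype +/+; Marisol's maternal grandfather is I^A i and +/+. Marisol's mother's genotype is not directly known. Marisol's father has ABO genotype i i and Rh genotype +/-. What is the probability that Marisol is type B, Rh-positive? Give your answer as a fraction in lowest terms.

Marisol's mother's ABO genotype from I^B I^B × I^A i: 1/2 I^A I^B, 1/2 I^B i.
Crossing each possibility with the father i i and summing P(type B): 1/2·1/2 + 1/2·1/2 = 1/2.
Similarly for Rh via the mother's Rh distribution: P(Rh+) = 1.
Independent loci: 1/2 × 1 = 1/2.

1/2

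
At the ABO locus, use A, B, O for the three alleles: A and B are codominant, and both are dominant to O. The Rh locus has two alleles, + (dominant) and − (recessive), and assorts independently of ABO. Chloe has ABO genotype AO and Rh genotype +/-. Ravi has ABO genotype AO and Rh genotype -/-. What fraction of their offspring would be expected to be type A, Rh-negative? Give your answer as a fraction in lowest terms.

3/8

ABO cross AO × AO → offspring phenotypes: 1/4 O, 3/4 A.
Rh cross +/- × -/- → 1/2 Rh+, 1/2 Rh-.
Independent loci: P(type A, Rh-negative) = 3/4 × 1/2 = 3/8.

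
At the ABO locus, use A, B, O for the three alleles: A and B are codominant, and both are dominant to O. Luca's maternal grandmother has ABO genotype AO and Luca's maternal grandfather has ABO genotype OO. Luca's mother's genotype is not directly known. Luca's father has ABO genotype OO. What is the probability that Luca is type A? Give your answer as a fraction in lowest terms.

1/4

Luca's mother's ABO genotype from AO × OO: 1/2 AO, 1/2 OO.
Crossing each possibility with the father OO and summing P(type A): 1/2·1/2 + 1/2·0 = 1/4.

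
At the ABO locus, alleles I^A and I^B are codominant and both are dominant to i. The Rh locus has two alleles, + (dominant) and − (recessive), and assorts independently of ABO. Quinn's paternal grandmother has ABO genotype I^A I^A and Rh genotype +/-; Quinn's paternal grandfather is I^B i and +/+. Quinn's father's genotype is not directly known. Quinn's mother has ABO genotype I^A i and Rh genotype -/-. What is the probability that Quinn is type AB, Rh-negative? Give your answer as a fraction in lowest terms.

1/32

Quinn's father's ABO genotype from I^A I^A × I^B i: 1/2 I^A I^B, 1/2 I^A i.
Crossing each possibility with the mother I^A i and summing P(type AB): 1/2·1/4 + 1/2·0 = 1/8.
Similarly for Rh via the father's Rh distribution: P(Rh-) = 1/4.
Independent loci: 1/8 × 1/4 = 1/32.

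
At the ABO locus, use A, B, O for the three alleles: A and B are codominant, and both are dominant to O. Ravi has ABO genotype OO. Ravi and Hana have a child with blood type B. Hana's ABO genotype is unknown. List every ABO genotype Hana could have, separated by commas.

AB, BB, BO

For each candidate genotype of Hana, check whether crossing it with OO can produce every observed child phenotype.
  AA → possible child types {A} ✗
  AB → possible child types {A, B} ✓
  AO → possible child types {O, A} ✗
  BB → possible child types {B} ✓
  BO → possible child types {O, B} ✓
  OO → possible child types {O} ✗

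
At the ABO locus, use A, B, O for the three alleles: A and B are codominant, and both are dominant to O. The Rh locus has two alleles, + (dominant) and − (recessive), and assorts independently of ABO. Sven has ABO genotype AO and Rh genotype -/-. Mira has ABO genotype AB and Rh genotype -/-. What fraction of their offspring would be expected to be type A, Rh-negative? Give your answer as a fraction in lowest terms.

ABO cross AO × AB → offspring phenotypes: 1/2 A, 1/4 B, 1/4 AB.
Rh cross -/- × -/- → 1 Rh-.
Independent loci: P(type A, Rh-negative) = 1/2 × 1 = 1/2.

1/2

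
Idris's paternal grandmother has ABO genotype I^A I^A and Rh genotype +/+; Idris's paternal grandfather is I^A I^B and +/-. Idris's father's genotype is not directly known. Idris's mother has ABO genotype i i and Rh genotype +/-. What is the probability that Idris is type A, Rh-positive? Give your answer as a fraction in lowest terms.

Idris's father's ABO genotype from I^A I^A × I^A I^B: 1/2 I^A I^A, 1/2 I^A I^B.
Crossing each possibility with the mother i i and summing P(type A): 1/2·1 + 1/2·1/2 = 3/4.
Similarly for Rh via the father's Rh distribution: P(Rh+) = 7/8.
Independent loci: 3/4 × 7/8 = 21/32.

21/32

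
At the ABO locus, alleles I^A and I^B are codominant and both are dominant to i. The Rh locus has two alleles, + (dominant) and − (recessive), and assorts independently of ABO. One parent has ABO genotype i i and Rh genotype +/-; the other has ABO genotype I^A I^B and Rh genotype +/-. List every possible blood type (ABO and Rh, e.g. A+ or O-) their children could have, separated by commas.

Gametes from i i × I^A I^B give offspring ABO genotypes I^A i, I^B i, i.e. phenotypes A, B.
Rh cross +/- × +/- → phenotypes Rh+, Rh-.
Combining independently: A+, A-, B+, B-.

A+, A-, B+, B-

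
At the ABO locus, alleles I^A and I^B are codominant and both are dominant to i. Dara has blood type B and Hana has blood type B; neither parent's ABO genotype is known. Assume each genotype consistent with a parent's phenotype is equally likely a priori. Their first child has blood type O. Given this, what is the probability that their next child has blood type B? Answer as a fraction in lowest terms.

3/4

Possible genotypes: Dara ∈ {I^B I^B, I^B i}; Hana ∈ {I^B I^B, I^B i}.
Weight each parental genotype pair by prior × P(type-O child):
  I^B i × I^B i: posterior weight 1; P(next child type B) = 3/4.
Weighted sum = 3/4.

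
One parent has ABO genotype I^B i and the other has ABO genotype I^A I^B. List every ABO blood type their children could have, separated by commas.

Gametes from I^B i × I^A I^B give offspring ABO genotypes I^A I^B, I^A i, I^B I^B, I^B i, i.e. phenotypes A, B, AB.

A, B, AB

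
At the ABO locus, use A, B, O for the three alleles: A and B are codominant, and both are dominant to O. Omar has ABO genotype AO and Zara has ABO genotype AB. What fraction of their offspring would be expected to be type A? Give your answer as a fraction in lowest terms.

ABO cross AO × AB → offspring phenotypes: 1/2 A, 1/4 B, 1/4 AB.
So P(type A) = 1/2.

1/2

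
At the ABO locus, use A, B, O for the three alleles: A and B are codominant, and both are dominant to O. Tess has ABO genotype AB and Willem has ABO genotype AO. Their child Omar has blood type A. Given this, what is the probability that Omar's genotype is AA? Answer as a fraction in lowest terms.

1/2

Cross AB × AO → 1/4 AA, 1/4 AB, 1/4 AO, 1/4 BO.
Type-A genotypes among offspring: AA (1/4), AO (1/4); total 1/2.
P(AA | type A) = (1/4) / (1/2) = 1/2.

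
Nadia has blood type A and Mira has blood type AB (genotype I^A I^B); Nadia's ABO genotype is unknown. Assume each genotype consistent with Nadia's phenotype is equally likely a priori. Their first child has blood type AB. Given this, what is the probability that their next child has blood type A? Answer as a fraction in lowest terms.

Possible genotypes: Nadia ∈ {I^A I^A, I^A i}; Mira ∈ {I^A I^B}.
Weight each parental genotype pair by prior × P(type-AB child):
  I^A I^A × I^A I^B: posterior weight 2/3; P(next child type A) = 1/2.
  I^A i × I^A I^B: posterior weight 1/3; P(next child type A) = 1/2.
Weighted sum = 1/2.

1/2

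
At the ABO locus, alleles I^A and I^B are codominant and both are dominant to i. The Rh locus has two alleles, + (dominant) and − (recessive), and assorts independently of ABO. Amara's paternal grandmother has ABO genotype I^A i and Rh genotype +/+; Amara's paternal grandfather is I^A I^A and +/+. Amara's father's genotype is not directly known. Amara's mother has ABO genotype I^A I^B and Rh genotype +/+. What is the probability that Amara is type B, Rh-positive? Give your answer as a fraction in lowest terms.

Amara's father's ABO genotype from I^A i × I^A I^A: 1/2 I^A I^A, 1/2 I^A i.
Crossing each possibility with the mother I^A I^B and summing P(type B): 1/2·0 + 1/2·1/4 = 1/8.
Similarly for Rh via the father's Rh distribution: P(Rh+) = 1.
Independent loci: 1/8 × 1 = 1/8.

1/8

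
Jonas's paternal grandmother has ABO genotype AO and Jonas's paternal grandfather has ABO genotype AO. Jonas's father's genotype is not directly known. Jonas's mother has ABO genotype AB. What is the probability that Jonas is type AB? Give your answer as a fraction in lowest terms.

1/4

Jonas's father's ABO genotype from AO × AO: 1/4 AA, 1/2 AO, 1/4 OO.
Crossing each possibility with the mother AB and summing P(type AB): 1/4·1/2 + 1/2·1/4 + 1/4·0 = 1/4.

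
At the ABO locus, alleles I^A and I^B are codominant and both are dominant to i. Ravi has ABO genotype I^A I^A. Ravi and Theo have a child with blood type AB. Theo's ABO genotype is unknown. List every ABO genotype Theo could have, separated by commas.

For each candidate genotype of Theo, check whether crossing it with I^A I^A can produce every observed child phenotype.
  I^A I^A → possible child types {A} ✗
  I^A I^B → possible child types {A, AB} ✓
  I^A i → possible child types {A} ✗
  I^B I^B → possible child types {AB} ✓
  I^B i → possible child types {A, AB} ✓
  i i → possible child types {A} ✗

I^A I^B, I^B I^B, I^B i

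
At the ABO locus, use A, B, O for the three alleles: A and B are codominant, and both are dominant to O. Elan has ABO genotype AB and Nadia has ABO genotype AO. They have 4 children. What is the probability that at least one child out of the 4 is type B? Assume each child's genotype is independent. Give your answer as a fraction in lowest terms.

ABO cross AB × AO → 1/2 A, 1/4 B, 1/4 AB.
So P(type B) = 1/4 per child.
P(none) = (3/4)^4 = 81/256; P(at least one) = 1 − 81/256 = 175/256.

175/256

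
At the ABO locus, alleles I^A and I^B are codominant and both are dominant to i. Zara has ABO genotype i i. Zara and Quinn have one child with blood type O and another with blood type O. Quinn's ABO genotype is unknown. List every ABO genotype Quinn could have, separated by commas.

I^A i, I^B i, i i

For each candidate genotype of Quinn, check whether crossing it with i i can produce every observed child phenotype.
  I^A I^A → possible child types {A} ✗
  I^A I^B → possible child types {A, B} ✗
  I^A i → possible child types {O, A} ✓
  I^B I^B → possible child types {B} ✗
  I^B i → possible child types {O, B} ✓
  i i → possible child types {O} ✓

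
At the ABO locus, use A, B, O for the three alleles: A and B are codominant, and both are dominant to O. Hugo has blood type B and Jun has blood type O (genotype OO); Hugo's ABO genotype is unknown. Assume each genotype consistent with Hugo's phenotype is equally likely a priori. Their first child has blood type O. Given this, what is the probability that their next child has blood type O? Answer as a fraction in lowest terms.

Possible genotypes: Hugo ∈ {BB, BO}; Jun ∈ {OO}.
Weight each parental genotype pair by prior × P(type-O child):
  BO × OO: posterior weight 1; P(next child type O) = 1/2.
Weighted sum = 1/2.

1/2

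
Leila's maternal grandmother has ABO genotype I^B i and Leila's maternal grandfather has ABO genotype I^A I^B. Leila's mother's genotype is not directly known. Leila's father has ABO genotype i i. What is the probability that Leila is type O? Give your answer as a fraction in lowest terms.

Leila's mother's ABO genotype from I^B i × I^A I^B: 1/4 I^A I^B, 1/4 I^A i, 1/4 I^B I^B, 1/4 I^B i.
Crossing each possibility with the father i i and summing P(type O): 1/4·0 + 1/4·1/2 + 1/4·0 + 1/4·1/2 = 1/4.

1/4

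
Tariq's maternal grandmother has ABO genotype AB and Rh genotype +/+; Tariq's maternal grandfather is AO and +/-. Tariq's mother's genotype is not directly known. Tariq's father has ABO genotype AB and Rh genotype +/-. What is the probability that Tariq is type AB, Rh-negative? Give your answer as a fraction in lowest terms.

Tariq's mother's ABO genotype from AB × AO: 1/4 AA, 1/4 AB, 1/4 AO, 1/4 BO.
Crossing each possibility with the father AB and summing P(type AB): 1/4·1/2 + 1/4·1/2 + 1/4·1/4 + 1/4·1/4 = 3/8.
Similarly for Rh via the mother's Rh distribution: P(Rh-) = 1/8.
Independent loci: 3/8 × 1/8 = 3/64.

3/64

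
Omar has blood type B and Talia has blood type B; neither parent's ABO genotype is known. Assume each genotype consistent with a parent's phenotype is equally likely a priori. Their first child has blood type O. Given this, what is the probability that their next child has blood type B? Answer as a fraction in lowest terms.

Possible genotypes: Omar ∈ {I^B I^B, I^B i}; Talia ∈ {I^B I^B, I^B i}.
Weight each parental genotype pair by prior × P(type-O child):
  I^B i × I^B i: posterior weight 1; P(next child type B) = 3/4.
Weighted sum = 3/4.

3/4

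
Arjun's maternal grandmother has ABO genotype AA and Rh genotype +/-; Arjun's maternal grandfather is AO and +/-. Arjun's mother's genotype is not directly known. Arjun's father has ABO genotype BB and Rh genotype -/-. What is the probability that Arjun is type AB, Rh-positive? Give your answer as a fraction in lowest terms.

Arjun's mother's ABO genotype from AA × AO: 1/2 AA, 1/2 AO.
Crossing each possibility with the father BB and summing P(type AB): 1/2·1 + 1/2·1/2 = 3/4.
Similarly for Rh via the mother's Rh distribution: P(Rh+) = 1/2.
Independent loci: 3/4 × 1/2 = 3/8.

3/8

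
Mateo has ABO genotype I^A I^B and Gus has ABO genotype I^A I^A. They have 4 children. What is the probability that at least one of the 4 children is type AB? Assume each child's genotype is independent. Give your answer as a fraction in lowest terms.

15/16

ABO cross I^A I^B × I^A I^A → 1/2 A, 1/2 AB.
So P(type AB) = 1/2 per child.
P(none) = (1/2)^4 = 1/16; P(at least one) = 1 − 1/16 = 15/16.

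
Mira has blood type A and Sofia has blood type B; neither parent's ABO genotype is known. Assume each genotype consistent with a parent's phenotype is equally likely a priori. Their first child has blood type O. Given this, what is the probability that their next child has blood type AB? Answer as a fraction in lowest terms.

1/4

Possible genotypes: Mira ∈ {I^A I^A, I^A i}; Sofia ∈ {I^B I^B, I^B i}.
Weight each parental genotype pair by prior × P(type-O child):
  I^A i × I^B i: posterior weight 1; P(next child type AB) = 1/4.
Weighted sum = 1/4.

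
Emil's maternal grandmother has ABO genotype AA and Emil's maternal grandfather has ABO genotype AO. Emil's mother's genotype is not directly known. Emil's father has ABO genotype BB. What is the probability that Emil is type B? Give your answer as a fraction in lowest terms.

1/4

Emil's mother's ABO genotype from AA × AO: 1/2 AA, 1/2 AO.
Crossing each possibility with the father BB and summing P(type B): 1/2·0 + 1/2·1/2 = 1/4.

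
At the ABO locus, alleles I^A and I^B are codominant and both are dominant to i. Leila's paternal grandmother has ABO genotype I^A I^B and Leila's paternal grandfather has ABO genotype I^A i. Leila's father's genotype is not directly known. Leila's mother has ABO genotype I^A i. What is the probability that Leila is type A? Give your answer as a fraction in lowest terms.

Leila's father's ABO genotype from I^A I^B × I^A i: 1/4 I^A I^A, 1/4 I^A I^B, 1/4 I^A i, 1/4 I^B i.
Crossing each possibility with the mother I^A i and summing P(type A): 1/4·1 + 1/4·1/2 + 1/4·3/4 + 1/4·1/4 = 5/8.

5/8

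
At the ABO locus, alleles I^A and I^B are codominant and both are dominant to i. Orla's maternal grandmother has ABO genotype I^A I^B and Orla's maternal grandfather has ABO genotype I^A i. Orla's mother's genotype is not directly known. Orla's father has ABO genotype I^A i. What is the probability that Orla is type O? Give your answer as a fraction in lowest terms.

Orla's mother's ABO genotype from I^A I^B × I^A i: 1/4 I^A I^A, 1/4 I^A I^B, 1/4 I^A i, 1/4 I^B i.
Crossing each possibility with the father I^A i and summing P(type O): 1/4·0 + 1/4·0 + 1/4·1/4 + 1/4·1/4 = 1/8.

1/8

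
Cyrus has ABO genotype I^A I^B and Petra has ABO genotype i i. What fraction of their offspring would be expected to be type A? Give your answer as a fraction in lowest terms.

ABO cross I^A I^B × i i → offspring phenotypes: 1/2 A, 1/2 B.
So P(type A) = 1/2.

1/2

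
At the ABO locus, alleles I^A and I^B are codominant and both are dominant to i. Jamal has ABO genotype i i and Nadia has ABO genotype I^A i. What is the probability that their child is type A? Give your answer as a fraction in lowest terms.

1/2

ABO cross i i × I^A i → offspring phenotypes: 1/2 O, 1/2 A.
So P(type A) = 1/2.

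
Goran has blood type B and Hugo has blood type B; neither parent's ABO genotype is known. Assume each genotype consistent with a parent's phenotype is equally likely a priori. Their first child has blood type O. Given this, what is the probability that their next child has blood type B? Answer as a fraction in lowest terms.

3/4

Possible genotypes: Goran ∈ {BB, BO}; Hugo ∈ {BB, BO}.
Weight each parental genotype pair by prior × P(type-O child):
  BO × BO: posterior weight 1; P(next child type B) = 3/4.
Weighted sum = 3/4.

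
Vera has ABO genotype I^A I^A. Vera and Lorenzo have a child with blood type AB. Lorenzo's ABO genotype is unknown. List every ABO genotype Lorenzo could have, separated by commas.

For each candidate genotype of Lorenzo, check whether crossing it with I^A I^A can produce every observed child phenotype.
  I^A I^A → possible child types {A} ✗
  I^A I^B → possible child types {A, AB} ✓
  I^A i → possible child types {A} ✗
  I^B I^B → possible child types {AB} ✓
  I^B i → possible child types {A, AB} ✓
  i i → possible child types {A} ✗

I^A I^B, I^B I^B, I^B i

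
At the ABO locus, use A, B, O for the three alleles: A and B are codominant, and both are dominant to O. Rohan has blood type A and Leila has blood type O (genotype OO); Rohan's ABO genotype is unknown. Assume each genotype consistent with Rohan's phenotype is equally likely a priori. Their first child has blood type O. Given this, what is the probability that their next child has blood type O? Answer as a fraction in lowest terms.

1/2

Possible genotypes: Rohan ∈ {AA, AO}; Leila ∈ {OO}.
Weight each parental genotype pair by prior × P(type-O child):
  AO × OO: posterior weight 1; P(next child type O) = 1/2.
Weighted sum = 1/2.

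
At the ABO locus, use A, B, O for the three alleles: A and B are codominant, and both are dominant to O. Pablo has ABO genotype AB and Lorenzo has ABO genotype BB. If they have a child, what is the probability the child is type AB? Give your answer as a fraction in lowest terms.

1/2

ABO cross AB × BB → offspring phenotypes: 1/2 B, 1/2 AB.
So P(type AB) = 1/2.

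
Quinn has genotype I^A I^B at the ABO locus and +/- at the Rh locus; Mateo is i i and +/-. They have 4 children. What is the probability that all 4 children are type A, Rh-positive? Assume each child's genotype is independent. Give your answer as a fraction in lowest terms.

81/4096

ABO cross I^A I^B × i i → 1/2 A, 1/2 B.
Rh cross +/- × +/- → 3/4 Rh+, 1/4 Rh-; so P(type A, Rh-positive) = 1/2 × 3/4 = 3/8 per child.
All 4 independent: (3/8)^4 = 81/4096.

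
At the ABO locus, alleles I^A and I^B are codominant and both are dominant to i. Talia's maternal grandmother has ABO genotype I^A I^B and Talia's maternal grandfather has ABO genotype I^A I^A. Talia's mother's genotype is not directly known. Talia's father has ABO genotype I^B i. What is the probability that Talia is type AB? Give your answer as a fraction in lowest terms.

Talia's mother's ABO genotype from I^A I^B × I^A I^A: 1/2 I^A I^A, 1/2 I^A I^B.
Crossing each possibility with the father I^B i and summing P(type AB): 1/2·1/2 + 1/2·1/4 = 3/8.

3/8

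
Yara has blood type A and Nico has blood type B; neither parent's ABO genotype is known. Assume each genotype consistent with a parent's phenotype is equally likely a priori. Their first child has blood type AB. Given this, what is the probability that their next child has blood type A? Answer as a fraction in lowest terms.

5/36

Possible genotypes: Yara ∈ {I^A I^A, I^A i}; Nico ∈ {I^B I^B, I^B i}.
Weight each parental genotype pair by prior × P(type-AB child):
  I^A I^A × I^B I^B: posterior weight 4/9; P(next child type A) = 0.
  I^A I^A × I^B i: posterior weight 2/9; P(next child type A) = 1/2.
  I^A i × I^B I^B: posterior weight 2/9; P(next child type A) = 0.
  I^A i × I^B i: posterior weight 1/9; P(next child type A) = 1/4.
Weighted sum = 5/36.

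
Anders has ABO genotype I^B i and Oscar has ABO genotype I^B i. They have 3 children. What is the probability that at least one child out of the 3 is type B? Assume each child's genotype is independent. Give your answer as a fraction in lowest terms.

63/64

ABO cross I^B i × I^B i → 1/4 O, 3/4 B.
So P(type B) = 3/4 per child.
P(none) = (1/4)^3 = 1/64; P(at least one) = 1 − 1/64 = 63/64.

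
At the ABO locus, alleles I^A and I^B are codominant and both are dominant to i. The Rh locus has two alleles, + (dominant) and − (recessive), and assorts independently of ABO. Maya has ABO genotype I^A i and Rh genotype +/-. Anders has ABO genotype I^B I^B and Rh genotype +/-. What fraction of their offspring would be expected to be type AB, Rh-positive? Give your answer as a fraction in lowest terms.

3/8

ABO cross I^A i × I^B I^B → offspring phenotypes: 1/2 B, 1/2 AB.
Rh cross +/- × +/- → 3/4 Rh+, 1/4 Rh-.
Independent loci: P(type AB, Rh-positive) = 1/2 × 3/4 = 3/8.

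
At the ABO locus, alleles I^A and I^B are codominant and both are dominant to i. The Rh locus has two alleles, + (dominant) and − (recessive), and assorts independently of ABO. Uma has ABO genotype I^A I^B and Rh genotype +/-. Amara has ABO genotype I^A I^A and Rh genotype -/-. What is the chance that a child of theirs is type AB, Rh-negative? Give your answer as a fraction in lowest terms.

1/4

ABO cross I^A I^B × I^A I^A → offspring phenotypes: 1/2 A, 1/2 AB.
Rh cross +/- × -/- → 1/2 Rh+, 1/2 Rh-.
Independent loci: P(type AB, Rh-negative) = 1/2 × 1/2 = 1/4.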